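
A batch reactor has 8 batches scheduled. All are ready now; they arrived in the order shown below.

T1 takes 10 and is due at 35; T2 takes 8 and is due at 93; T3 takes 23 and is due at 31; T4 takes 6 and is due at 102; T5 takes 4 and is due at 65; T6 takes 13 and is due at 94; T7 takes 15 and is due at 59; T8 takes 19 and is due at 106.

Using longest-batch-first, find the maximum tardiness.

LPT (decreasing processing time): T3 T8 T7 T6 T1 T2 T4 T5.
T3: 0→23, due 31, tardiness 0
T8: 23→42, due 106, tardiness 0
T7: 42→57, due 59, tardiness 0
T6: 57→70, due 94, tardiness 0
T1: 70→80, due 35, tardiness 45
T2: 80→88, due 93, tardiness 0
T4: 88→94, due 102, tardiness 0
T5: 94→98, due 65, tardiness 33
Maximum = 45.

45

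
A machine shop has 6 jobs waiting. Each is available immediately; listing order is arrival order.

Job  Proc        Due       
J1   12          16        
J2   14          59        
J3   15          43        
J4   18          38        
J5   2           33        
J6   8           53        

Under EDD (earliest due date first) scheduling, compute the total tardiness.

16

EDD (increasing due date): J1 J5 J4 J3 J6 J2.
J1: 0→12, due 16, tardiness 0
J5: 12→14, due 33, tardiness 0
J4: 14→32, due 38, tardiness 0
J3: 32→47, due 43, tardiness 4
J6: 47→55, due 53, tardiness 2
J2: 55→69, due 59, tardiness 10
Sum = 0+0+0+4+2+10 = 16.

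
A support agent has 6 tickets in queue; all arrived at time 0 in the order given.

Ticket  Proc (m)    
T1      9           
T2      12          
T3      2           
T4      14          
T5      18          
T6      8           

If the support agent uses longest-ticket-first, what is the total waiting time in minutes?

LPT (decreasing processing time): T5 T4 T2 T1 T6 T3.
T5: waits 0, runs 0→18
T4: waits 18, runs 18→32
T2: waits 32, runs 32→44
T1: waits 44, runs 44→53
T6: waits 53, runs 53→61
T3: waits 61, runs 61→63
Sum = 0+18+32+44+53+61 = 208.

208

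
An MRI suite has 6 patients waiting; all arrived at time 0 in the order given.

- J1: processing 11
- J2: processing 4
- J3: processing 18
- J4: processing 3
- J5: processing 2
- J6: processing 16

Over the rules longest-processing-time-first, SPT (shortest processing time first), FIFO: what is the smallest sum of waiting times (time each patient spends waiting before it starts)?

72

LPT (decreasing processing time): J3 J6 J1 J2 J4 J5.
J3: waits 0, runs 0→18
J6: waits 18, runs 18→34
J1: waits 34, runs 34→45
J2: waits 45, runs 45→49
J4: waits 49, runs 49→52
J5: waits 52, runs 52→54
Sum = 0+18+34+45+49+52 = 198.
SPT (increasing processing time): J5 J4 J2 J1 J6 J3.
J5: waits 0, runs 0→2
J4: waits 2, runs 2→5
J2: waits 5, runs 5→9
J1: waits 9, runs 9→20
J6: waits 20, runs 20→36
J3: waits 36, runs 36→54
Sum = 0+2+5+9+20+36 = 72.
FIFO (arrival order): J1 J2 J3 J4 J5 J6.
J1: waits 0, runs 0→11
J2: waits 11, runs 11→15
J3: waits 15, runs 15→33
J4: waits 33, runs 33→36
J5: waits 36, runs 36→38
J6: waits 38, runs 38→54
Sum = 0+11+15+33+36+38 = 133.
LPT 198, SPT 72, FIFO 133 → minimum 72.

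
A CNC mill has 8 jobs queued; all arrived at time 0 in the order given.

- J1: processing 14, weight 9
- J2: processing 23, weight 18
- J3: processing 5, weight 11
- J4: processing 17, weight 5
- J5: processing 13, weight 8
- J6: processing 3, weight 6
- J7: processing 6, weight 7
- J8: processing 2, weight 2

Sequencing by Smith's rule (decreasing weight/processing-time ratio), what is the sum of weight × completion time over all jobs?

WSPT (decreasing weight/processing-time ratio): J3 J6 J7 J8 J2 J1 J5 J4.
J3: finishes 5, weight 11, w·C = 55
J6: finishes 8, weight 6, w·C = 48
J7: finishes 14, weight 7, w·C = 98
J8: finishes 16, weight 2, w·C = 32
J2: finishes 39, weight 18, w·C = 702
J1: finishes 53, weight 9, w·C = 477
J5: finishes 66, weight 8, w·C = 528
J4: finishes 83, weight 5, w·C = 415
Sum = 55+48+98+32+702+477+528+415 = 2355.

2355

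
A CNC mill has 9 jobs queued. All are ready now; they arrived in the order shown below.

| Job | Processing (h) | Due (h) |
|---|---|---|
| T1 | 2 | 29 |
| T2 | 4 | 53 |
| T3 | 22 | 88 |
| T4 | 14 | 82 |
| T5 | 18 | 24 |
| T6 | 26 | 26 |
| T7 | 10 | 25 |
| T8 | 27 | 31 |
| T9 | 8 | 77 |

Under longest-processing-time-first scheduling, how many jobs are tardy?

7

LPT (decreasing processing time): T8 T6 T3 T5 T4 T7 T9 T2 T1.
T8: 0→27, due 31, tardiness 0
T6: 27→53, due 26, tardiness 27
T3: 53→75, due 88, tardiness 0
T5: 75→93, due 24, tardiness 69
T4: 93→107, due 82, tardiness 25
T7: 107→117, due 25, tardiness 92
T9: 117→125, due 77, tardiness 48
T2: 125→129, due 53, tardiness 76
T1: 129→131, due 29, tardiness 102
Late jobs: 7.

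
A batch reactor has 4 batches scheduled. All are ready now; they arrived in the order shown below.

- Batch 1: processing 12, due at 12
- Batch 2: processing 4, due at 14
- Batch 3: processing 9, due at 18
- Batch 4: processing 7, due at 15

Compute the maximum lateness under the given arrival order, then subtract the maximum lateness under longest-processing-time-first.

FIFO (arrival order): Batch 1 Batch 2 Batch 3 Batch 4.
Batch 1: 0→12, due 12, lateness 0
Batch 2: 12→16, due 14, lateness 2
Batch 3: 16→25, due 18, lateness 7
Batch 4: 25→32, due 15, lateness 17
Maximum = 17.
LPT (decreasing processing time): Batch 1 Batch 3 Batch 4 Batch 2.
Batch 1: 0→12, due 12, lateness 0
Batch 3: 12→21, due 18, lateness 3
Batch 4: 21→28, due 15, lateness 13
Batch 2: 28→32, due 14, lateness 18
Maximum = 18.
Difference = 17 − 18 = -1.

-1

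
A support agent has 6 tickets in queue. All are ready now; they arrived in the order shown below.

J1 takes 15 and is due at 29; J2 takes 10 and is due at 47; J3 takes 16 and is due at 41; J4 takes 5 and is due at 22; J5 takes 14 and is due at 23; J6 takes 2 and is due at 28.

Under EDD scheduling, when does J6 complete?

21

EDD (increasing due date): J4 J5 J6 J1 J3 J2.
J4: 0→5
J5: 5→19
J6: 19→21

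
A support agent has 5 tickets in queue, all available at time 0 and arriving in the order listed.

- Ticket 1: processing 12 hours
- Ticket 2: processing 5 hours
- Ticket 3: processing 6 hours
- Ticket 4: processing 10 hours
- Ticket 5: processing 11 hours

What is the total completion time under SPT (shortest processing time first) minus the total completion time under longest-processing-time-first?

SPT (increasing processing time): Ticket 2 Ticket 3 Ticket 4 Ticket 5 Ticket 1.
Ticket 2: 0→5
Ticket 3: 5→11
Ticket 4: 11→21
Ticket 5: 21→32
Ticket 1: 32→44
Sum = 5+11+21+32+44 = 113.
LPT (decreasing processing time): Ticket 1 Ticket 5 Ticket 4 Ticket 3 Ticket 2.
Ticket 1: 0→12
Ticket 5: 12→23
Ticket 4: 23→33
Ticket 3: 33→39
Ticket 2: 39→44
Sum = 12+23+33+39+44 = 151.
Difference = 113 − 151 = -38.

-38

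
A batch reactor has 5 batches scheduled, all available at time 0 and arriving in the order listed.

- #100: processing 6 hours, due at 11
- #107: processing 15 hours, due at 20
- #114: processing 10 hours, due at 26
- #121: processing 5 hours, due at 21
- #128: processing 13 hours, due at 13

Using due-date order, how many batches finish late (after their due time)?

EDD (increasing due date): #100 #128 #107 #121 #114.
#100: 0→6, due 11, tardiness 0
#128: 6→19, due 13, tardiness 6
#107: 19→34, due 20, tardiness 14
#121: 34→39, due 21, tardiness 18
#114: 39→49, due 26, tardiness 23
Late batches: 4.

4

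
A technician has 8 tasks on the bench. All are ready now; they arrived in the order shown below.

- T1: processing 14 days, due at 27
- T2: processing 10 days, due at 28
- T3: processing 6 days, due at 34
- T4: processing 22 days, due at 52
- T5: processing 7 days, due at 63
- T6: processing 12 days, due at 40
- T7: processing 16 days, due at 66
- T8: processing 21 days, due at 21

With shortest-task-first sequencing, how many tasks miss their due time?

3

SPT (increasing processing time): T3 T5 T2 T6 T1 T7 T8 T4.
T3: 0→6, due 34, tardiness 0
T5: 6→13, due 63, tardiness 0
T2: 13→23, due 28, tardiness 0
T6: 23→35, due 40, tardiness 0
T1: 35→49, due 27, tardiness 22
T7: 49→65, due 66, tardiness 0
T8: 65→86, due 21, tardiness 65
T4: 86→108, due 52, tardiness 56
Late tasks: 3.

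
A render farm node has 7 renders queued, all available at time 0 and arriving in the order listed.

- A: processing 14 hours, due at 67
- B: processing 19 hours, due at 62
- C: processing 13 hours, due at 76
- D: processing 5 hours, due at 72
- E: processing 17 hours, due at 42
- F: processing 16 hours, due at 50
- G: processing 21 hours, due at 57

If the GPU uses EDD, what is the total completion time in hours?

EDD (increasing due date): E F G B A D C.
E: 0→17
F: 17→33
G: 33→54
B: 54→73
A: 73→87
D: 87→92
C: 92→105
Sum = 17+33+54+73+87+92+105 = 461.

461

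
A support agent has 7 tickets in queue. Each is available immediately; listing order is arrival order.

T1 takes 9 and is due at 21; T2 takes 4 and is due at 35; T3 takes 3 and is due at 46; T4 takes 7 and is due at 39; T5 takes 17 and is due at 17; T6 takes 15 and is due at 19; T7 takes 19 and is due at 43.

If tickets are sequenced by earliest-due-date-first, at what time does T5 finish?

17

EDD (increasing due date): T5 T6 T1 T2 T4 T7 T3.
T5: 0→17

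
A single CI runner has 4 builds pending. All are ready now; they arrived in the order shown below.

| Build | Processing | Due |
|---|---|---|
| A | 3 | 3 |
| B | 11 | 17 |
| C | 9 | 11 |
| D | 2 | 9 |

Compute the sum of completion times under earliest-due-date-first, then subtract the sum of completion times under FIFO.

EDD (increasing due date): A D C B.
A: 0→3
D: 3→5
C: 5→14
B: 14→25
Sum = 3+5+14+25 = 47.
FIFO (arrival order): A B C D.
A: 0→3
B: 3→14
C: 14→23
D: 23→25
Sum = 3+14+23+25 = 65.
Difference = 47 − 65 = -18.

-18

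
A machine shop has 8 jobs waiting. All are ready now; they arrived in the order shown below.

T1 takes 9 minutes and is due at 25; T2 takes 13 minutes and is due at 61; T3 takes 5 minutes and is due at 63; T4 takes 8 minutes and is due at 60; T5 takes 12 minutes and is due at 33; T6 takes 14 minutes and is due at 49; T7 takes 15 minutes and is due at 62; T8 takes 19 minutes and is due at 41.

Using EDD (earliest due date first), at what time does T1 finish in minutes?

9

EDD (increasing due date): T1 T5 T8 T6 T4 T2 T7 T3.
T1: 0→9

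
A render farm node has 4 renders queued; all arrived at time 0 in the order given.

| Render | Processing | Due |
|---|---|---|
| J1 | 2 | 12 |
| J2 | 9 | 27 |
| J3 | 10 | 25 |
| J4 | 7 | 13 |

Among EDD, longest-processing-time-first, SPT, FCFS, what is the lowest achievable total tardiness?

1

EDD (increasing due date): J1 J4 J3 J2.
J1: 0→2, due 12, tardiness 0
J4: 2→9, due 13, tardiness 0
J3: 9→19, due 25, tardiness 0
J2: 19→28, due 27, tardiness 1
Sum = 0+0+0+1 = 1.
LPT (decreasing processing time): J3 J2 J4 J1.
J3: 0→10, due 25, tardiness 0
J2: 10→19, due 27, tardiness 0
J4: 19→26, due 13, tardiness 13
J1: 26→28, due 12, tardiness 16
Sum = 0+0+13+16 = 29.
SPT (increasing processing time): J1 J4 J2 J3.
J1: 0→2, due 12, tardiness 0
J4: 2→9, due 13, tardiness 0
J2: 9→18, due 27, tardiness 0
J3: 18→28, due 25, tardiness 3
Sum = 0+0+0+3 = 3.
FIFO (arrival order): J1 J2 J3 J4.
J1: 0→2, due 12, tardiness 0
J2: 2→11, due 27, tardiness 0
J3: 11→21, due 25, tardiness 0
J4: 21→28, due 13, tardiness 15
Sum = 0+0+0+15 = 15.
EDD 1, LPT 29, SPT 3, FIFO 15 → minimum 1.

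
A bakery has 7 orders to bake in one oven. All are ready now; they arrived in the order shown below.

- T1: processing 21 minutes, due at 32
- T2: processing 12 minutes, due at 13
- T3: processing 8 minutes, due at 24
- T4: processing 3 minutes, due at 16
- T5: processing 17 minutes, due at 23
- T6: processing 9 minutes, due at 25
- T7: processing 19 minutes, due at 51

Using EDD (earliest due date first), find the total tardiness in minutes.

EDD (increasing due date): T2 T4 T5 T3 T6 T1 T7.
T2: 0→12, due 13, tardiness 0
T4: 12→15, due 16, tardiness 0
T5: 15→32, due 23, tardiness 9
T3: 32→40, due 24, tardiness 16
T6: 40→49, due 25, tardiness 24
T1: 49→70, due 32, tardiness 38
T7: 70→89, due 51, tardiness 38
Sum = 0+0+9+16+24+38+38 = 125.

125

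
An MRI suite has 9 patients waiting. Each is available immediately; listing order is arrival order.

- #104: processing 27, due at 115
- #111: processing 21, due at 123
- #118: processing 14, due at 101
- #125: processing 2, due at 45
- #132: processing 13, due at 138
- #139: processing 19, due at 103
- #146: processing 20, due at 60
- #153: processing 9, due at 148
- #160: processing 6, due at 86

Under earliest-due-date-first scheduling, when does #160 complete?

28

EDD (increasing due date): #125 #146 #160 #118 #139 #104 #111 #132 #153.
#125: 0→2
#146: 2→22
#160: 22→28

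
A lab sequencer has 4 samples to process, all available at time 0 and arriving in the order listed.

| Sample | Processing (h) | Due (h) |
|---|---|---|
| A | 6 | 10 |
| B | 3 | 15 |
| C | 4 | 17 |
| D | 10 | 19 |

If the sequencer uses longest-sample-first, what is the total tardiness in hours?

LPT (decreasing processing time): D A C B.
D: 0→10, due 19, tardiness 0
A: 10→16, due 10, tardiness 6
C: 16→20, due 17, tardiness 3
B: 20→23, due 15, tardiness 8
Sum = 0+6+3+8 = 17.

17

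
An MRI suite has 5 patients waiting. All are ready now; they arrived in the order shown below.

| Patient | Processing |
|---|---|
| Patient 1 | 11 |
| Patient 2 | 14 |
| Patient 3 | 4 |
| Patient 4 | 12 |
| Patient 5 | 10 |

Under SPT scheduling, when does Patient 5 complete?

SPT (increasing processing time): Patient 3 Patient 5 Patient 1 Patient 4 Patient 2.
Patient 3: 0→4
Patient 5: 4→14

14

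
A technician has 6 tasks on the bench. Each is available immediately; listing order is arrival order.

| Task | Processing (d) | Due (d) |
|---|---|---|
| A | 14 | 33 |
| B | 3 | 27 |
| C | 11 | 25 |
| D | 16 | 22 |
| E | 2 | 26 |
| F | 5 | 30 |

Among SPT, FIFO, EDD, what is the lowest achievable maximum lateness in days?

SPT (increasing processing time): E B F C A D.
E: 0→2, due 26, lateness -24
B: 2→5, due 27, lateness -22
F: 5→10, due 30, lateness -20
C: 10→21, due 25, lateness -4
A: 21→35, due 33, lateness 2
D: 35→51, due 22, lateness 29
Maximum = 29.
FIFO (arrival order): A B C D E F.
A: 0→14, due 33, lateness -19
B: 14→17, due 27, lateness -10
C: 17→28, due 25, lateness 3
D: 28→44, due 22, lateness 22
E: 44→46, due 26, lateness 20
F: 46→51, due 30, lateness 21
Maximum = 22.
EDD (increasing due date): D C E B F A.
D: 0→16, due 22, lateness -6
C: 16→27, due 25, lateness 2
E: 27→29, due 26, lateness 3
B: 29→32, due 27, lateness 5
F: 32→37, due 30, lateness 7
A: 37→51, due 33, lateness 18
Maximum = 18.
SPT 29, FIFO 22, EDD 18 → minimum 18.

18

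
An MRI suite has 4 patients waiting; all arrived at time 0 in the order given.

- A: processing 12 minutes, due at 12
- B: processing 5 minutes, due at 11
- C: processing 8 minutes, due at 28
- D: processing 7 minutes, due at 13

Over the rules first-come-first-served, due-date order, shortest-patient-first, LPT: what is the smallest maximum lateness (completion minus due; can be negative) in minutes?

11

FIFO (arrival order): A B C D.
A: 0→12, due 12, lateness 0
B: 12→17, due 11, lateness 6
C: 17→25, due 28, lateness -3
D: 25→32, due 13, lateness 19
Maximum = 19.
EDD (increasing due date): B A D C.
B: 0→5, due 11, lateness -6
A: 5→17, due 12, lateness 5
D: 17→24, due 13, lateness 11
C: 24→32, due 28, lateness 4
Maximum = 11.
SPT (increasing processing time): B D C A.
B: 0→5, due 11, lateness -6
D: 5→12, due 13, lateness -1
C: 12→20, due 28, lateness -8
A: 20→32, due 12, lateness 20
Maximum = 20.
LPT (decreasing processing time): A C D B.
A: 0→12, due 12, lateness 0
C: 12→20, due 28, lateness -8
D: 20→27, due 13, lateness 14
B: 27→32, due 11, lateness 21
Maximum = 21.
FIFO 19, EDD 11, SPT 20, LPT 21 → minimum 11.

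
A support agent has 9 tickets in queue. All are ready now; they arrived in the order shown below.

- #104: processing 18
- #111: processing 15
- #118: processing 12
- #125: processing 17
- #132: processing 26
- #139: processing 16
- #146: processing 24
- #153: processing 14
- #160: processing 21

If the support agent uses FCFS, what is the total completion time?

FIFO (arrival order): #104 #111 #118 #125 #132 #139 #146 #153 #160.
#104: 0→18
#111: 18→33
#118: 33→45
#125: 45→62
#132: 62→88
#139: 88→104
#146: 104→128
#153: 128→142
#160: 142→163
Sum = 18+33+45+62+88+104+128+142+163 = 783.

783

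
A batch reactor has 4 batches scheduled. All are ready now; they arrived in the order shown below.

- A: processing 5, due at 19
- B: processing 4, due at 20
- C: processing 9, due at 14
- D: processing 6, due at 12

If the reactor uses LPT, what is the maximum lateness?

LPT (decreasing processing time): C D A B.
C: 0→9, due 14, lateness -5
D: 9→15, due 12, lateness 3
A: 15→20, due 19, lateness 1
B: 20→24, due 20, lateness 4
Maximum = 4.

4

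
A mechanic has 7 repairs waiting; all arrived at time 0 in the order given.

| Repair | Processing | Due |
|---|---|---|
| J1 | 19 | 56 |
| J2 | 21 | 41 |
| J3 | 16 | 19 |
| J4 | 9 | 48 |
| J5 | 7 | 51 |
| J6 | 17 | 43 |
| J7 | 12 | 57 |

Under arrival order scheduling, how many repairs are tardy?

FIFO (arrival order): J1 J2 J3 J4 J5 J6 J7.
J1: 0→19, due 56, tardiness 0
J2: 19→40, due 41, tardiness 0
J3: 40→56, due 19, tardiness 37
J4: 56→65, due 48, tardiness 17
J5: 65→72, due 51, tardiness 21
J6: 72→89, due 43, tardiness 46
J7: 89→101, due 57, tardiness 44
Late repairs: 5.

5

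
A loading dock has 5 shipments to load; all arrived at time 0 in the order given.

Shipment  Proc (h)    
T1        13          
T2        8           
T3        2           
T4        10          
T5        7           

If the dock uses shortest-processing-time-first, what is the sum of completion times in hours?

95

SPT (increasing processing time): T3 T5 T2 T4 T1.
T3: 0→2
T5: 2→9
T2: 9→17
T4: 17→27
T1: 27→40
Sum = 2+9+17+27+40 = 95.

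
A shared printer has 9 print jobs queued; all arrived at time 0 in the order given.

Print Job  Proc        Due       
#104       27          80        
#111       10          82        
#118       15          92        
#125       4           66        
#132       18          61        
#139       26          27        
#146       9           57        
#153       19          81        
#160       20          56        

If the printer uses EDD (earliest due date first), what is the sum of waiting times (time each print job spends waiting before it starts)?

EDD (increasing due date): #139 #160 #146 #132 #125 #104 #153 #111 #118.
#139: waits 0, runs 0→26
#160: waits 26, runs 26→46
#146: waits 46, runs 46→55
#132: waits 55, runs 55→73
#125: waits 73, runs 73→77
#104: waits 77, runs 77→104
#153: waits 104, runs 104→123
#111: waits 123, runs 123→133
#118: waits 133, runs 133→148
Sum = 0+26+46+55+73+77+104+123+133 = 637.

637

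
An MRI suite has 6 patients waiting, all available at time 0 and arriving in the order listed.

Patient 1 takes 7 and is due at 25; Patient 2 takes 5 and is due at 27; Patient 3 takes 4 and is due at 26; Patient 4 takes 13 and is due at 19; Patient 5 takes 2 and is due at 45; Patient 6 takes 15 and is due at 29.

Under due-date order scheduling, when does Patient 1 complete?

20

EDD (increasing due date): Patient 4 Patient 1 Patient 3 Patient 2 Patient 6 Patient 5.
Patient 4: 0→13
Patient 1: 13→20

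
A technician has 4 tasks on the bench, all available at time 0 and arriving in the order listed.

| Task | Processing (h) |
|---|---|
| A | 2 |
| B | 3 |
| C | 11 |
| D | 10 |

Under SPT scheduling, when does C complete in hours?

SPT (increasing processing time): A B D C.
A: 0→2
B: 2→5
D: 5→15
C: 15→26

26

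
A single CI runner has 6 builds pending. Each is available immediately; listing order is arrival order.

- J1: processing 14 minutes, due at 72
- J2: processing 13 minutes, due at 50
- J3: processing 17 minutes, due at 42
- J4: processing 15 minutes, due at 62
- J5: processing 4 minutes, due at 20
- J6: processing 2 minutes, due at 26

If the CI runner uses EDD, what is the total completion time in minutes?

185

EDD (increasing due date): J5 J6 J3 J2 J4 J1.
J5: 0→4
J6: 4→6
J3: 6→23
J2: 23→36
J4: 36→51
J1: 51→65
Sum = 4+6+23+36+51+65 = 185.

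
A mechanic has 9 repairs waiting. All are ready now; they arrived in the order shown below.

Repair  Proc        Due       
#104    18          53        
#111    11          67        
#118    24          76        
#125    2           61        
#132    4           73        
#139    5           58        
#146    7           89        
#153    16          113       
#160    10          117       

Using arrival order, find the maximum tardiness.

FIFO (arrival order): #104 #111 #118 #125 #132 #139 #146 #153 #160.
#104: 0→18, due 53, tardiness 0
#111: 18→29, due 67, tardiness 0
#118: 29→53, due 76, tardiness 0
#125: 53→55, due 61, tardiness 0
#132: 55→59, due 73, tardiness 0
#139: 59→64, due 58, tardiness 6
#146: 64→71, due 89, tardiness 0
#153: 71→87, due 113, tardiness 0
#160: 87→97, due 117, tardiness 0
Maximum = 6.

6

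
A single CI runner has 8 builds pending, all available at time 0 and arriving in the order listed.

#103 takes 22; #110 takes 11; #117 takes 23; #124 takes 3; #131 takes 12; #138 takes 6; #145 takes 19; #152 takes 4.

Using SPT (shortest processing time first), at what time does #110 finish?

SPT (increasing processing time): #124 #152 #138 #110 #131 #145 #103 #117.
#124: 0→3
#152: 3→7
#138: 7→13
#110: 13→24

24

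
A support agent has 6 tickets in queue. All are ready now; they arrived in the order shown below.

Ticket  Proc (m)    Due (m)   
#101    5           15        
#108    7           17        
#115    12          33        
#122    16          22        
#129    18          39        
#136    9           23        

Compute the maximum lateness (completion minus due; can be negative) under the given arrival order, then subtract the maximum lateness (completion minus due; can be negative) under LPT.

-8

FIFO (arrival order): #101 #108 #115 #122 #129 #136.
#101: 0→5, due 15, lateness -10
#108: 5→12, due 17, lateness -5
#115: 12→24, due 33, lateness -9
#122: 24→40, due 22, lateness 18
#129: 40→58, due 39, lateness 19
#136: 58→67, due 23, lateness 44
Maximum = 44.
LPT (decreasing processing time): #129 #122 #115 #136 #108 #101.
#129: 0→18, due 39, lateness -21
#122: 18→34, due 22, lateness 12
#115: 34→46, due 33, lateness 13
#136: 46→55, due 23, lateness 32
#108: 55→62, due 17, lateness 45
#101: 62→67, due 15, lateness 52
Maximum = 52.
Difference = 44 − 52 = -8.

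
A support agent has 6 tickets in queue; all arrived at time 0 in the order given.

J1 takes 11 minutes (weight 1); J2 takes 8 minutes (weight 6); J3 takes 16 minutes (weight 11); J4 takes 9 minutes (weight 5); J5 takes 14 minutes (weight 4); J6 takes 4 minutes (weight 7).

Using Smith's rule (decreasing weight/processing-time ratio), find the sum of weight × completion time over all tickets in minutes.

859

WSPT (decreasing weight/processing-time ratio): J6 J2 J3 J4 J5 J1.
J6: finishes 4, weight 7, w·C = 28
J2: finishes 12, weight 6, w·C = 72
J3: finishes 28, weight 11, w·C = 308
J4: finishes 37, weight 5, w·C = 185
J5: finishes 51, weight 4, w·C = 204
J1: finishes 62, weight 1, w·C = 62
Sum = 28+72+308+185+204+62 = 859.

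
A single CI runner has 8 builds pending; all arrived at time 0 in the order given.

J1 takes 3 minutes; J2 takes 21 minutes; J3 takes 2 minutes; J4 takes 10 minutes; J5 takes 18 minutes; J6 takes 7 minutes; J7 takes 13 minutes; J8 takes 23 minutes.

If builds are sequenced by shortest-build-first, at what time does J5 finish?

SPT (increasing processing time): J3 J1 J6 J4 J7 J5 J2 J8.
J3: 0→2
J1: 2→5
J6: 5→12
J4: 12→22
J7: 22→35
J5: 35→53

53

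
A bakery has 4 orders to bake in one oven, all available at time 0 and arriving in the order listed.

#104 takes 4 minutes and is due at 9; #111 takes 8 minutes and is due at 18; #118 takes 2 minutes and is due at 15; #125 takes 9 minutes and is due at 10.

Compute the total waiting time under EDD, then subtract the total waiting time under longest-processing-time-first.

-15

EDD (increasing due date): #104 #125 #118 #111.
#104: waits 0, runs 0→4
#125: waits 4, runs 4→13
#118: waits 13, runs 13→15
#111: waits 15, runs 15→23
Sum = 0+4+13+15 = 32.
LPT (decreasing processing time): #125 #111 #104 #118.
#125: waits 0, runs 0→9
#111: waits 9, runs 9→17
#104: waits 17, runs 17→21
#118: waits 21, runs 21→23
Sum = 0+9+17+21 = 47.
Difference = 32 − 47 = -15.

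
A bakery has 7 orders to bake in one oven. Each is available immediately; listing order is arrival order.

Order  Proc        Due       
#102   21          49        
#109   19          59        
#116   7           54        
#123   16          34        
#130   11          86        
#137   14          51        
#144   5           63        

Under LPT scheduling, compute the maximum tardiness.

LPT (decreasing processing time): #102 #109 #123 #137 #130 #116 #144.
#102: 0→21, due 49, tardiness 0
#109: 21→40, due 59, tardiness 0
#123: 40→56, due 34, tardiness 22
#137: 56→70, due 51, tardiness 19
#130: 70→81, due 86, tardiness 0
#116: 81→88, due 54, tardiness 34
#144: 88→93, due 63, tardiness 30
Maximum = 34.

34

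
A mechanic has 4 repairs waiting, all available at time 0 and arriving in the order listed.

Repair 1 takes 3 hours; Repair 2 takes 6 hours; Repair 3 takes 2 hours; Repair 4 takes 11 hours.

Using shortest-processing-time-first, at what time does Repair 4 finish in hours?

SPT (increasing processing time): Repair 3 Repair 1 Repair 2 Repair 4.
Repair 3: 0→2
Repair 1: 2→5
Repair 2: 5→11
Repair 4: 11→22

22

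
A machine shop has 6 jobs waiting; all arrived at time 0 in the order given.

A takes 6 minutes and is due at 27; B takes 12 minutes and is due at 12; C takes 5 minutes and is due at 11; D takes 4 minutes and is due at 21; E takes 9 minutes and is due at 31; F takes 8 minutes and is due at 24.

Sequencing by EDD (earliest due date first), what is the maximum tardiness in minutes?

13

EDD (increasing due date): C B D F A E.
C: 0→5, due 11, tardiness 0
B: 5→17, due 12, tardiness 5
D: 17→21, due 21, tardiness 0
F: 21→29, due 24, tardiness 5
A: 29→35, due 27, tardiness 8
E: 35→44, due 31, tardiness 13
Maximum = 13.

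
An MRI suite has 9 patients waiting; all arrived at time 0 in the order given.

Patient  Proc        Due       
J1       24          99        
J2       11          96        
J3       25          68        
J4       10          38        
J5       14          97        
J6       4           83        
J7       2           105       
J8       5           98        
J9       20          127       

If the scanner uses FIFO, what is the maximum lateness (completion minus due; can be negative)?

FIFO (arrival order): J1 J2 J3 J4 J5 J6 J7 J8 J9.
J1: 0→24, due 99, lateness -75
J2: 24→35, due 96, lateness -61
J3: 35→60, due 68, lateness -8
J4: 60→70, due 38, lateness 32
J5: 70→84, due 97, lateness -13
J6: 84→88, due 83, lateness 5
J7: 88→90, due 105, lateness -15
J8: 90→95, due 98, lateness -3
J9: 95→115, due 127, lateness -12
Maximum = 32.

32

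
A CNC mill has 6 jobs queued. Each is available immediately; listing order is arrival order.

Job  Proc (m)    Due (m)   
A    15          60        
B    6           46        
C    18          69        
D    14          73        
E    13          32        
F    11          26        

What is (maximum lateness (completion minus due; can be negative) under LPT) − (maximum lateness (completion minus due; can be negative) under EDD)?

41

LPT (decreasing processing time): C A D E F B.
C: 0→18, due 69, lateness -51
A: 18→33, due 60, lateness -27
D: 33→47, due 73, lateness -26
E: 47→60, due 32, lateness 28
F: 60→71, due 26, lateness 45
B: 71→77, due 46, lateness 31
Maximum = 45.
EDD (increasing due date): F E B A C D.
F: 0→11, due 26, lateness -15
E: 11→24, due 32, lateness -8
B: 24→30, due 46, lateness -16
A: 30→45, due 60, lateness -15
C: 45→63, due 69, lateness -6
D: 63→77, due 73, lateness 4
Maximum = 4.
Difference = 45 − 4 = 41.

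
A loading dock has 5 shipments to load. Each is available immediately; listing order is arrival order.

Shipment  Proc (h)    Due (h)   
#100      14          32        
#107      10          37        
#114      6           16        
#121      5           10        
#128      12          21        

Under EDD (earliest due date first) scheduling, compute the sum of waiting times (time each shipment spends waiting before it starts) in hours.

76

EDD (increasing due date): #121 #114 #128 #100 #107.
#121: waits 0, runs 0→5
#114: waits 5, runs 5→11
#128: waits 11, runs 11→23
#100: waits 23, runs 23→37
#107: waits 37, runs 37→47
Sum = 0+5+11+23+37 = 76.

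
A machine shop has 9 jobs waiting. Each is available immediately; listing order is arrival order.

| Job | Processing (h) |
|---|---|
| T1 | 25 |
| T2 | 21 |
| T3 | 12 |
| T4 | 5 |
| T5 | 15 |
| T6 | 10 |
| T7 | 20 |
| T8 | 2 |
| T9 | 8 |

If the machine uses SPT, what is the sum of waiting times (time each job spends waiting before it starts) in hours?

SPT (increasing processing time): T8 T4 T9 T6 T3 T5 T7 T2 T1.
T8: waits 0, runs 0→2
T4: waits 2, runs 2→7
T9: waits 7, runs 7→15
T6: waits 15, runs 15→25
T3: waits 25, runs 25→37
T5: waits 37, runs 37→52
T7: waits 52, runs 52→72
T2: waits 72, runs 72→93
T1: waits 93, runs 93→118
Sum = 0+2+7+15+25+37+52+72+93 = 303.

303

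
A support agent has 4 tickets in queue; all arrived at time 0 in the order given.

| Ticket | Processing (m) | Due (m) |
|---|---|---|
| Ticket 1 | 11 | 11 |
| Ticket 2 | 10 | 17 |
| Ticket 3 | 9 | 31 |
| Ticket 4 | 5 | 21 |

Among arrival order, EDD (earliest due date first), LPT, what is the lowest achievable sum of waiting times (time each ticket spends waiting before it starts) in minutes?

58

FIFO (arrival order): Ticket 1 Ticket 2 Ticket 3 Ticket 4.
Ticket 1: waits 0, runs 0→11
Ticket 2: waits 11, runs 11→21
Ticket 3: waits 21, runs 21→30
Ticket 4: waits 30, runs 30→35
Sum = 0+11+21+30 = 62.
EDD (increasing due date): Ticket 1 Ticket 2 Ticket 4 Ticket 3.
Ticket 1: waits 0, runs 0→11
Ticket 2: waits 11, runs 11→21
Ticket 4: waits 21, runs 21→26
Ticket 3: waits 26, runs 26→35
Sum = 0+11+21+26 = 58.
LPT (decreasing processing time): Ticket 1 Ticket 2 Ticket 3 Ticket 4.
Ticket 1: waits 0, runs 0→11
Ticket 2: waits 11, runs 11→21
Ticket 3: waits 21, runs 21→30
Ticket 4: waits 30, runs 30→35
Sum = 0+11+21+30 = 62.
FIFO 62, EDD 58, LPT 62 → minimum 58.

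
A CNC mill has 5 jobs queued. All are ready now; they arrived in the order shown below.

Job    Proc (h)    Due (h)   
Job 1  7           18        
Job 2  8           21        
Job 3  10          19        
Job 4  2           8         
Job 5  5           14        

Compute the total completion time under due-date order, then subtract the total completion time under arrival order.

EDD (increasing due date): Job 4 Job 5 Job 1 Job 3 Job 2.
Job 4: 0→2
Job 5: 2→7
Job 1: 7→14
Job 3: 14→24
Job 2: 24→32
Sum = 2+7+14+24+32 = 79.
FIFO (arrival order): Job 1 Job 2 Job 3 Job 4 Job 5.
Job 1: 0→7
Job 2: 7→15
Job 3: 15→25
Job 4: 25→27
Job 5: 27→32
Sum = 7+15+25+27+32 = 106.
Difference = 79 − 106 = -27.

-27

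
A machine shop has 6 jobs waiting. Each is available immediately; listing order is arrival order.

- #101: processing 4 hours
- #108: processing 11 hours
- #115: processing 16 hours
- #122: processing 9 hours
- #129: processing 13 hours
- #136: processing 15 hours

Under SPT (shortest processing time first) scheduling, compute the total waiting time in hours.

SPT (increasing processing time): #101 #122 #108 #129 #136 #115.
#101: waits 0, runs 0→4
#122: waits 4, runs 4→13
#108: waits 13, runs 13→24
#129: waits 24, runs 24→37
#136: waits 37, runs 37→52
#115: waits 52, runs 52→68
Sum = 0+4+13+24+37+52 = 130.

130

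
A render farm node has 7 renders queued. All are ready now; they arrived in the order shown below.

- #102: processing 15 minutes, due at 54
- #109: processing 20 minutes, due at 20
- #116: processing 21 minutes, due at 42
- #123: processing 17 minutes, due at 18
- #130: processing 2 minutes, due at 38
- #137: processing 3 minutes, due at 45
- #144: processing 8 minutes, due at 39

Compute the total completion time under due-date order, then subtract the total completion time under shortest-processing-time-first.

121

EDD (increasing due date): #123 #109 #130 #144 #116 #137 #102.
#123: 0→17
#109: 17→37
#130: 37→39
#144: 39→47
#116: 47→68
#137: 68→71
#102: 71→86
Sum = 17+37+39+47+68+71+86 = 365.
SPT (increasing processing time): #130 #137 #144 #102 #123 #109 #116.
#130: 0→2
#137: 2→5
#144: 5→13
#102: 13→28
#123: 28→45
#109: 45→65
#116: 65→86
Sum = 2+5+13+28+45+65+86 = 244.
Difference = 365 − 244 = 121.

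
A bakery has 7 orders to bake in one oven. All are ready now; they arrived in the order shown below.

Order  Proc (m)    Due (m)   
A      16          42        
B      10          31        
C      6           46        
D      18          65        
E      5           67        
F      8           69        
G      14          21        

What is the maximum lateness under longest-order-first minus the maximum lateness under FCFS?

-29

LPT (decreasing processing time): D A G B F C E.
D: 0→18, due 65, lateness -47
A: 18→34, due 42, lateness -8
G: 34→48, due 21, lateness 27
B: 48→58, due 31, lateness 27
F: 58→66, due 69, lateness -3
C: 66→72, due 46, lateness 26
E: 72→77, due 67, lateness 10
Maximum = 27.
FIFO (arrival order): A B C D E F G.
A: 0→16, due 42, lateness -26
B: 16→26, due 31, lateness -5
C: 26→32, due 46, lateness -14
D: 32→50, due 65, lateness -15
E: 50→55, due 67, lateness -12
F: 55→63, due 69, lateness -6
G: 63→77, due 21, lateness 56
Maximum = 56.
Difference = 27 − 56 = -29.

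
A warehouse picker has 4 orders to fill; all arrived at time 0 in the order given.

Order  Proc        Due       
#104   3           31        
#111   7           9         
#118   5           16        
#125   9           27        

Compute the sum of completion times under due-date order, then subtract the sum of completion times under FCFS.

12

EDD (increasing due date): #111 #118 #125 #104.
#111: 0→7
#118: 7→12
#125: 12→21
#104: 21→24
Sum = 7+12+21+24 = 64.
FIFO (arrival order): #104 #111 #118 #125.
#104: 0→3
#111: 3→10
#118: 10→15
#125: 15→24
Sum = 3+10+15+24 = 52.
Difference = 64 − 52 = 12.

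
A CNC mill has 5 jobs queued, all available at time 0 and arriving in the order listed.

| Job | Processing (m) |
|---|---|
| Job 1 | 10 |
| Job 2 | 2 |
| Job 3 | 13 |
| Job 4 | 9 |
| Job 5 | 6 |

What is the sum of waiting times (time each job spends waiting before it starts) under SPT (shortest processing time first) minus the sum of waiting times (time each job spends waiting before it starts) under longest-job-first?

SPT (increasing processing time): Job 2 Job 5 Job 4 Job 1 Job 3.
Job 2: waits 0, runs 0→2
Job 5: waits 2, runs 2→8
Job 4: waits 8, runs 8→17
Job 1: waits 17, runs 17→27
Job 3: waits 27, runs 27→40
Sum = 0+2+8+17+27 = 54.
LPT (decreasing processing time): Job 3 Job 1 Job 4 Job 5 Job 2.
Job 3: waits 0, runs 0→13
Job 1: waits 13, runs 13→23
Job 4: waits 23, runs 23→32
Job 5: waits 32, runs 32→38
Job 2: waits 38, runs 38→40
Sum = 0+13+23+32+38 = 106.
Difference = 54 − 106 = -52.

-52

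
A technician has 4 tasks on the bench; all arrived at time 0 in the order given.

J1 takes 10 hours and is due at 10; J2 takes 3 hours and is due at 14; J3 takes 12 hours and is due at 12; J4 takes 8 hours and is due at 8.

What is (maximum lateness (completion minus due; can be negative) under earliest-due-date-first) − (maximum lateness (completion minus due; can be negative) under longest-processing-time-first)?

-3

EDD (increasing due date): J4 J1 J3 J2.
J4: 0→8, due 8, lateness 0
J1: 8→18, due 10, lateness 8
J3: 18→30, due 12, lateness 18
J2: 30→33, due 14, lateness 19
Maximum = 19.
LPT (decreasing processing time): J3 J1 J4 J2.
J3: 0→12, due 12, lateness 0
J1: 12→22, due 10, lateness 12
J4: 22→30, due 8, lateness 22
J2: 30→33, due 14, lateness 19
Maximum = 22.
Difference = 19 − 22 = -3.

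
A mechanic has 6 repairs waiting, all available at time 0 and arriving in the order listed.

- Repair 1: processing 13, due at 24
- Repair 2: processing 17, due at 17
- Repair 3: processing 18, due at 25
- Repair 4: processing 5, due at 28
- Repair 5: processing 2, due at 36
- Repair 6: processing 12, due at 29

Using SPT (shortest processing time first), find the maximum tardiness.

SPT (increasing processing time): Repair 5 Repair 4 Repair 6 Repair 1 Repair 2 Repair 3.
Repair 5: 0→2, due 36, tardiness 0
Repair 4: 2→7, due 28, tardiness 0
Repair 6: 7→19, due 29, tardiness 0
Repair 1: 19→32, due 24, tardiness 8
Repair 2: 32→49, due 17, tardiness 32
Repair 3: 49→67, due 25, tardiness 42
Maximum = 42.

42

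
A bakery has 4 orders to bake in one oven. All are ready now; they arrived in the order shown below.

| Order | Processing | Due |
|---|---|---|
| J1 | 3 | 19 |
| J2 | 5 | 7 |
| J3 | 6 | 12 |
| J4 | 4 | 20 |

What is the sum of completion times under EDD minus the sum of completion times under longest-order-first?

EDD (increasing due date): J2 J3 J1 J4.
J2: 0→5
J3: 5→11
J1: 11→14
J4: 14→18
Sum = 5+11+14+18 = 48.
LPT (decreasing processing time): J3 J2 J4 J1.
J3: 0→6
J2: 6→11
J4: 11→15
J1: 15→18
Sum = 6+11+15+18 = 50.
Difference = 48 − 50 = -2.

-2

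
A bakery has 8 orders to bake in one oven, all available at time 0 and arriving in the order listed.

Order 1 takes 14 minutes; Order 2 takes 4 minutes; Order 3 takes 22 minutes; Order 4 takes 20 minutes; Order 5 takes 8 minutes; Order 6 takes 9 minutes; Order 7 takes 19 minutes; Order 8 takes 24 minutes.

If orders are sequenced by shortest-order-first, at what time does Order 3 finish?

96

SPT (increasing processing time): Order 2 Order 5 Order 6 Order 1 Order 7 Order 4 Order 3 Order 8.
Order 2: 0→4
Order 5: 4→12
Order 6: 12→21
Order 1: 21→35
Order 7: 35→54
Order 4: 54→74
Order 3: 74→96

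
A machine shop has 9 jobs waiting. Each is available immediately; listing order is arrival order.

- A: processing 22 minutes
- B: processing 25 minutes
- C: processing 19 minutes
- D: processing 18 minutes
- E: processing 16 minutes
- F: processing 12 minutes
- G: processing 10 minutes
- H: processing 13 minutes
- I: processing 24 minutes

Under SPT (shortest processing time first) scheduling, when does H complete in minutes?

SPT (increasing processing time): G F H E D C A I B.
G: 0→10
F: 10→22
H: 22→35

35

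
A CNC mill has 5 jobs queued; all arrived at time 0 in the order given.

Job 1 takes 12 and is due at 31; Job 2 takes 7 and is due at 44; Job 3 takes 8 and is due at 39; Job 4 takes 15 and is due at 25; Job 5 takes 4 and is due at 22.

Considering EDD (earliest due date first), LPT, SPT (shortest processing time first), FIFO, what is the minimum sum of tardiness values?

EDD (increasing due date): Job 5 Job 4 Job 1 Job 3 Job 2.
Job 5: 0→4, due 22, tardiness 0
Job 4: 4→19, due 25, tardiness 0
Job 1: 19→31, due 31, tardiness 0
Job 3: 31→39, due 39, tardiness 0
Job 2: 39→46, due 44, tardiness 2
Sum = 0+0+0+0+2 = 2.
LPT (decreasing processing time): Job 4 Job 1 Job 3 Job 2 Job 5.
Job 4: 0→15, due 25, tardiness 0
Job 1: 15→27, due 31, tardiness 0
Job 3: 27→35, due 39, tardiness 0
Job 2: 35→42, due 44, tardiness 0
Job 5: 42→46, due 22, tardiness 24
Sum = 0+0+0+0+24 = 24.
SPT (increasing processing time): Job 5 Job 2 Job 3 Job 1 Job 4.
Job 5: 0→4, due 22, tardiness 0
Job 2: 4→11, due 44, tardiness 0
Job 3: 11→19, due 39, tardiness 0
Job 1: 19→31, due 31, tardiness 0
Job 4: 31→46, due 25, tardiness 21
Sum = 0+0+0+0+21 = 21.
FIFO (arrival order): Job 1 Job 2 Job 3 Job 4 Job 5.
Job 1: 0→12, due 31, tardiness 0
Job 2: 12→19, due 44, tardiness 0
Job 3: 19→27, due 39, tardiness 0
Job 4: 27→42, due 25, tardiness 17
Job 5: 42→46, due 22, tardiness 24
Sum = 0+0+0+17+24 = 41.
EDD 2, LPT 24, SPT 21, FIFO 41 → minimum 2.

2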